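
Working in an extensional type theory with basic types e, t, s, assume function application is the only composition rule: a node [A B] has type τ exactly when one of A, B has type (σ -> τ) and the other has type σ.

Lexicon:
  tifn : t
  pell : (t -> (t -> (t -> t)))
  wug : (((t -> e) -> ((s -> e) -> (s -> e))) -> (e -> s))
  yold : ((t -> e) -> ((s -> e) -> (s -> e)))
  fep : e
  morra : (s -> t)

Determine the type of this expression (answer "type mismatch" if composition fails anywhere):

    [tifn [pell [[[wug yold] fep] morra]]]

[wug yold]: wug is (((t -> e) -> ((s -> e) -> (s -> e))) -> (e -> s)), yold is ((t -> e) -> ((s -> e) -> (s -> e))); result (e -> s).
[[wug yold] fep]: [wug yold] is (e -> s), fep is e; result s.
[[[wug yold] fep] morra]: morra is (s -> t), [[wug yold] fep] is s; result t.
[pell [[[wug yold] fep] morra]]: pell is (t -> (t -> (t -> t))), [[[wug yold] fep] morra] is t; result (t -> (t -> t)).
[tifn [pell [[[wug yold] fep] morra]]]: [pell [[[wug yold] fep] morra]] is (t -> (t -> t)), tifn is t; result (t -> t).

(t -> t)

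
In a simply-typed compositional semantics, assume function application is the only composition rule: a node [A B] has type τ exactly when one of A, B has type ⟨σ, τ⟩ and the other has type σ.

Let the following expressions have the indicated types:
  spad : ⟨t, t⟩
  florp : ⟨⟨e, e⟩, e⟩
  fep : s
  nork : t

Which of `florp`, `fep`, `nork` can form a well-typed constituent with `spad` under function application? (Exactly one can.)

nork

florp : ⟨⟨e, e⟩, e⟩ — neither side's domain matches the other.
fep : s — neither side's domain matches the other.
nork — combines: spad : ⟨t, t⟩ takes nork : t as argument, giving t.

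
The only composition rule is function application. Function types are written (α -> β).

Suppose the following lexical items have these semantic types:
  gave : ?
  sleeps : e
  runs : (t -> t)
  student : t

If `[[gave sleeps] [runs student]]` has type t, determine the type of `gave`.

(e -> (t -> t))

[[gave sleeps] [runs student]] is required to be t. [runs student] : t cannot yield t as functor, so [gave sleeps] : (t -> t).
[gave sleeps] is required to be (t -> t). sleeps : e cannot yield (t -> t) as functor, so gave : (e -> (t -> t)).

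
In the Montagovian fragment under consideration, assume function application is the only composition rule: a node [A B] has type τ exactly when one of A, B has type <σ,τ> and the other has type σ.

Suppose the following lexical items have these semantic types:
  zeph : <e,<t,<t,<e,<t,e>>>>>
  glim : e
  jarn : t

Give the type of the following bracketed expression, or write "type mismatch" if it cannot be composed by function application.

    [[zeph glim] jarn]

[zeph glim]: <e,<t,<t,<e,<t,e>>>>> applied to e yields <t,<t,<e,<t,e>>>>.
[[zeph glim] jarn]: <t,<t,<e,<t,e>>>> applied to t yields <t,<e,<t,e>>>.

<t,<e,<t,e>>>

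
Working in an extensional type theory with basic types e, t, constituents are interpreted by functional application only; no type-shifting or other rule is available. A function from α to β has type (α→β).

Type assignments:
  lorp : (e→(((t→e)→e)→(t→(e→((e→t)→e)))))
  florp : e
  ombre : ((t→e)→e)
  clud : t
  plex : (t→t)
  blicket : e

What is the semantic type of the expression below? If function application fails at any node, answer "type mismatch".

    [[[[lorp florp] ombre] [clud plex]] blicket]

((e→t)→e)

[lorp florp]: functor lorp : (e→(((t→e)→e)→(t→(e→((e→t)→e))))), argument florp : e; result (((t→e)→e)→(t→(e→((e→t)→e)))).
[[lorp florp] ombre]: functor [lorp florp] : (((t→e)→e)→(t→(e→((e→t)→e)))), argument ombre : ((t→e)→e); result (t→(e→((e→t)→e))).
[clud plex]: functor plex : (t→t), argument clud : t; result t.
[[[lorp florp] ombre] [clud plex]]: functor [[lorp florp] ombre] : (t→(e→((e→t)→e))), argument [clud plex] : t; result (e→((e→t)→e)).
[[[[lorp florp] ombre] [clud plex]] blicket]: functor [[[lorp florp] ombre] [clud plex]] : (e→((e→t)→e)), argument blicket : e; result ((e→t)→e).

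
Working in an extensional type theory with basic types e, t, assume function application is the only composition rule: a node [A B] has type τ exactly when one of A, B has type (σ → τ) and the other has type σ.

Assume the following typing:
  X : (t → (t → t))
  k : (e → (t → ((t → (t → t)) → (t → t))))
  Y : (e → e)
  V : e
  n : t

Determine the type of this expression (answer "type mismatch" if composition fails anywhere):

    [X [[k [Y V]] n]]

At [Y V], Y : (e → e) takes V : e, giving e.
At [k [Y V]], k : (e → (t → ((t → (t → t)) → (t → t)))) takes [Y V] : e, giving (t → ((t → (t → t)) → (t → t))).
At [[k [Y V]] n], [k [Y V]] : (t → ((t → (t → t)) → (t → t))) takes n : t, giving ((t → (t → t)) → (t → t)).
At [X [[k [Y V]] n]], [[k [Y V]] n] : ((t → (t → t)) → (t → t)) takes X : (t → (t → t)), giving (t → t).

(t → t)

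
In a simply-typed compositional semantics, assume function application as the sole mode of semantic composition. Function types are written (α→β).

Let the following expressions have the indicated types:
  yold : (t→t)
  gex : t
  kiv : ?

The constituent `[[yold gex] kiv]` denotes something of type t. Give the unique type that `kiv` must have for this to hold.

(t→t)

[[yold gex] kiv] must have type t. The sister [yold gex] has type t; that is not a function onto t, so kiv must be the functor, of type (t→t).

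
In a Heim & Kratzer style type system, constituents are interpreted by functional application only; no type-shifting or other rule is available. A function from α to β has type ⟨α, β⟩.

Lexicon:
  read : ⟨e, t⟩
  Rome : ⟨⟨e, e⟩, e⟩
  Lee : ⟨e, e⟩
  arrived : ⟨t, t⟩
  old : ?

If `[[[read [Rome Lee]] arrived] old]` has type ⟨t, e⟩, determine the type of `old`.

⟨t, ⟨t, e⟩⟩

[[[read [Rome Lee]] arrived] old] must have type ⟨t, e⟩. The sister [[read [Rome Lee]] arrived] has type t; that is not a function onto ⟨t, e⟩, so old must be the functor, of type ⟨t, ⟨t, e⟩⟩.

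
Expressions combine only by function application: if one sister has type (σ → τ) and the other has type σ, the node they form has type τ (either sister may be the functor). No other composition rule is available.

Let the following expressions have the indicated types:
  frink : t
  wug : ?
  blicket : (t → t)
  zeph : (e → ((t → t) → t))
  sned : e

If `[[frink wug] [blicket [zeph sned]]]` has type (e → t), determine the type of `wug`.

(t → (t → (e → t)))

At [[frink wug] [blicket [zeph sned]]] (required: (e → t)): [blicket [zeph sned]] is t, which is not a function with range (e → t); hence [frink wug] is the functor — type (t → (e → t)).
At [frink wug] (required: (t → (e → t))): frink is t, which is not a function with range (t → (e → t)); hence wug is the functor — type (t → (t → (e → t))).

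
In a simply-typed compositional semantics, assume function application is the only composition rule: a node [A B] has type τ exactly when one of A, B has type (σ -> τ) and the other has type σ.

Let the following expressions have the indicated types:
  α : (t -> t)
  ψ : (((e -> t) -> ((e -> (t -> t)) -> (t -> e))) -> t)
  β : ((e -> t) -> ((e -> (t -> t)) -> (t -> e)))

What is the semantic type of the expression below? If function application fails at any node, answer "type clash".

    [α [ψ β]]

At [ψ β], ψ : (((e -> t) -> ((e -> (t -> t)) -> (t -> e))) -> t) takes β : ((e -> t) -> ((e -> (t -> t)) -> (t -> e))), giving t.
At [α [ψ β]], α : (t -> t) takes [ψ β] : t, giving t.

t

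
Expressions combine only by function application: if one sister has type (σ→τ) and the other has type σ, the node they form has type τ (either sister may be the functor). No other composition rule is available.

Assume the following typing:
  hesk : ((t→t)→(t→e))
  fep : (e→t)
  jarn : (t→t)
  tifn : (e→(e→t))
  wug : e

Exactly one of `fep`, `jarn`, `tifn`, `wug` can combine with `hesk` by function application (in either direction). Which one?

jarn

fep : (e→t) — hesk needs (t→t); fep needs e; neither fits.
jarn — combines: hesk : ((t→t)→(t→e)) takes jarn : (t→t) as argument, giving (t→e).
tifn : (e→(e→t)) — hesk needs (t→t); tifn needs e; neither fits.
wug : e — hesk needs (t→t); wug needs nothing (atomic); neither fits.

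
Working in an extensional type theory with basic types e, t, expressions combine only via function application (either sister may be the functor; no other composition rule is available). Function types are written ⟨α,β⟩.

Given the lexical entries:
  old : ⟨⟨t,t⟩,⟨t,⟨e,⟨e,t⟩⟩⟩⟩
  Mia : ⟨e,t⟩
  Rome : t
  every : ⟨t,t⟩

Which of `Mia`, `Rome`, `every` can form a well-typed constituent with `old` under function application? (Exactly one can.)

Mia : ⟨e,t⟩ — does not combine with old.
Rome : t — does not combine with old.
every — combines: old : ⟨⟨t,t⟩,⟨t,⟨e,⟨e,t⟩⟩⟩⟩ takes every : ⟨t,t⟩ as argument, giving ⟨t,⟨e,⟨e,t⟩⟩⟩.

every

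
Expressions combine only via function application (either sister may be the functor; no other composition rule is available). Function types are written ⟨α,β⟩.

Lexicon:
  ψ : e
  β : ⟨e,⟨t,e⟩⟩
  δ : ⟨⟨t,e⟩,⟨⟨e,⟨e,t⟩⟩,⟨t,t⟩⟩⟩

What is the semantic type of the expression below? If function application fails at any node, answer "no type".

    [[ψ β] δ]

⟨⟨e,⟨e,t⟩⟩,⟨t,t⟩⟩

[ψ β]: functor β : ⟨e,⟨t,e⟩⟩, argument ψ : e; result ⟨t,e⟩.
[[ψ β] δ]: functor δ : ⟨⟨t,e⟩,⟨⟨e,⟨e,t⟩⟩,⟨t,t⟩⟩⟩, argument [ψ β] : ⟨t,e⟩; result ⟨⟨e,⟨e,t⟩⟩,⟨t,t⟩⟩.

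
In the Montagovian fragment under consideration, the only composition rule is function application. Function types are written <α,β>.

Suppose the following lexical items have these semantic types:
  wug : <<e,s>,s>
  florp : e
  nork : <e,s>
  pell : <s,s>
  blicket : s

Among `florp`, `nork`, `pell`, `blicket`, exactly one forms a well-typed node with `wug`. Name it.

nork

florp : e — no; wug wants <e,s>, and florp wants nothing (atomic).
nork — combines: wug : <<e,s>,s> takes nork : <e,s> as argument, giving s.
pell : <s,s> — no; wug wants <e,s>, and pell wants s.
blicket : s — no; wug wants <e,s>, and blicket wants nothing (atomic).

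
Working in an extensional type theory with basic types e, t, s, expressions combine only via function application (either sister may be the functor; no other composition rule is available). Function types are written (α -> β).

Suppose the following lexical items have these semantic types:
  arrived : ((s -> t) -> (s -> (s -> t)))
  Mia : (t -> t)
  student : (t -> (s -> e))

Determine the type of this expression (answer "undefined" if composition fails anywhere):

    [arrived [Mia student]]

[Mia student]: (t -> t) with (t -> (s -> e)) — neither is a function whose domain matches the other; composition fails here.

undefined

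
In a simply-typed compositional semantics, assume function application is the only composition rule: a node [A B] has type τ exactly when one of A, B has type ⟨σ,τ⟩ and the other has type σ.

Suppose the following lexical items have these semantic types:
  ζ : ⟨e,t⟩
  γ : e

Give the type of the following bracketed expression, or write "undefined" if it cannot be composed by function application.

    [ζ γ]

At [ζ γ], ζ : ⟨e,t⟩ takes γ : e, giving t.

t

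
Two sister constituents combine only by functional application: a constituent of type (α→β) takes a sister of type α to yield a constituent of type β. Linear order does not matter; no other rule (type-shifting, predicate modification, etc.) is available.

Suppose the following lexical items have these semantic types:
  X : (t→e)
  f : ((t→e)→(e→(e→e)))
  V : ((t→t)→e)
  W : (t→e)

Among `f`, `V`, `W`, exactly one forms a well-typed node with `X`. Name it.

f

f — combines: f : ((t→e)→(e→(e→e))) takes X : (t→e) as argument, giving (e→(e→e)).
V : ((t→t)→e) — no; X wants t, and V wants (t→t).
W : (t→e) — no; X wants t, and W wants t.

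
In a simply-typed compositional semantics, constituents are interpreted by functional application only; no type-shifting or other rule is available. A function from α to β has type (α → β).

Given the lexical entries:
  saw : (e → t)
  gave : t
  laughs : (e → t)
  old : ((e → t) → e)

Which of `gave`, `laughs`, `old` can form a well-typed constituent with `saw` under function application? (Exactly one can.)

old

gave : t — neither side's domain matches the other.
laughs : (e → t) — neither side's domain matches the other.
old — combines: old : ((e → t) → e) takes saw : (e → t) as argument, giving e.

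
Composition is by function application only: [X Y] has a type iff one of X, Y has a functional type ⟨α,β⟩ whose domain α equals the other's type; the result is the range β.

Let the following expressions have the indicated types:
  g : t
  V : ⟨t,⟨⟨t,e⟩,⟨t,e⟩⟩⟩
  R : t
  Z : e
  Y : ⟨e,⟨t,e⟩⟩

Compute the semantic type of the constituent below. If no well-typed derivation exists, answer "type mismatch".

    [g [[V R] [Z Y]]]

[V R] — V of type ⟨t,⟨⟨t,e⟩,⟨t,e⟩⟩⟩ combines with R of type t: type ⟨⟨t,e⟩,⟨t,e⟩⟩.
[Z Y] — Y of type ⟨e,⟨t,e⟩⟩ combines with Z of type e: type ⟨t,e⟩.
[[V R] [Z Y]] — [V R] of type ⟨⟨t,e⟩,⟨t,e⟩⟩ combines with [Z Y] of type ⟨t,e⟩: type ⟨t,e⟩.
[g [[V R] [Z Y]]] — [[V R] [Z Y]] of type ⟨t,e⟩ combines with g of type t: type e.

e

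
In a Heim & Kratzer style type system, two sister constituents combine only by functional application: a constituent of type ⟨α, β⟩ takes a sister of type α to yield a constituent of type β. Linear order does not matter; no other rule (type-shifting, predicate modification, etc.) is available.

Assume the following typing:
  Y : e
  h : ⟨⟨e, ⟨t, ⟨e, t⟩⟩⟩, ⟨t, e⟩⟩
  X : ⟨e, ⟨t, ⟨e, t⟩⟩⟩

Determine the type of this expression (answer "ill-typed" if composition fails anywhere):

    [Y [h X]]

[h X]: ⟨⟨e, ⟨t, ⟨e, t⟩⟩⟩, ⟨t, e⟩⟩ applied to ⟨e, ⟨t, ⟨e, t⟩⟩⟩ yields ⟨t, e⟩.
[Y [h X]]: e with ⟨t, e⟩ — neither is a function whose domain matches the other; composition fails here.

ill-typed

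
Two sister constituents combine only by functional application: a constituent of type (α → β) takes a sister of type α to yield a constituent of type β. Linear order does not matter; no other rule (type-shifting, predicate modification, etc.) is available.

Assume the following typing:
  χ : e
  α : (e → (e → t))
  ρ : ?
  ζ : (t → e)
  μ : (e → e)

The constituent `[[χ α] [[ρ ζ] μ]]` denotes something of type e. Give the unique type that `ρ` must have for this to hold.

[[χ α] [[ρ ζ] μ]] must have type e. The sister [χ α] has type (e → t); that is not a function onto e, so [[ρ ζ] μ] must be the functor, of type ((e → t) → e).
[[ρ ζ] μ] must have type ((e → t) → e). The sister μ has type (e → e); that is not a function onto ((e → t) → e), so [ρ ζ] must be the functor, of type ((e → e) → ((e → t) → e)).
[ρ ζ] must have type ((e → e) → ((e → t) → e)). The sister ζ has type (t → e); that is not a function onto ((e → e) → ((e → t) → e)), so ρ must be the functor, of type ((t → e) → ((e → e) → ((e → t) → e))).

((t → e) → ((e → e) → ((e → t) → e)))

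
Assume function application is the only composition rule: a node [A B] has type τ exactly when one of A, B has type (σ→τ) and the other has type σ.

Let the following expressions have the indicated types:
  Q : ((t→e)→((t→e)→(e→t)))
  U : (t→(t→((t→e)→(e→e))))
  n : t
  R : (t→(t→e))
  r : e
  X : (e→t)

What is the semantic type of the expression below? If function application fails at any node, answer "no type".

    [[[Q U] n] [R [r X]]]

[Q U]: ((t→e)→((t→e)→(e→t))) with (t→(t→((t→e)→(e→e)))) — neither is a function whose domain matches the other; composition fails here.

no type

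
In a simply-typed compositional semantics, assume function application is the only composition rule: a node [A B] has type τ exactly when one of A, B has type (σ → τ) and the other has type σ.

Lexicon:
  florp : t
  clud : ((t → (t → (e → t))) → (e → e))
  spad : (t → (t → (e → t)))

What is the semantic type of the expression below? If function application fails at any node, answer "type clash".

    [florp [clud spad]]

[clud spad]: functor clud : ((t → (t → (e → t))) → (e → e)), argument spad : (t → (t → (e → t))); result (e → e).
At [florp [clud spad]]: neither t nor (e → e) can take the other as argument; the node is ill-typed.

type clash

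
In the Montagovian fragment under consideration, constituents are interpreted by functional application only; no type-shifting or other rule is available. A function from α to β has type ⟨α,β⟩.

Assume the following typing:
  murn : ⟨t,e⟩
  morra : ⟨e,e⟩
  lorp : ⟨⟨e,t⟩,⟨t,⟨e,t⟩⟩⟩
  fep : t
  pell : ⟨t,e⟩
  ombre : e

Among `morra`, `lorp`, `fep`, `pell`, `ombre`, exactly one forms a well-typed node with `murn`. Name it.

fep

morra : ⟨e,e⟩ — no; murn wants t, and morra wants e.
lorp : ⟨⟨e,t⟩,⟨t,⟨e,t⟩⟩⟩ — no; murn wants t, and lorp wants ⟨e,t⟩.
fep — combines: murn : ⟨t,e⟩ takes fep : t as argument, giving e.
pell : ⟨t,e⟩ — no; murn wants t, and pell wants t.
ombre : e — no; murn wants t, and ombre wants nothing (atomic).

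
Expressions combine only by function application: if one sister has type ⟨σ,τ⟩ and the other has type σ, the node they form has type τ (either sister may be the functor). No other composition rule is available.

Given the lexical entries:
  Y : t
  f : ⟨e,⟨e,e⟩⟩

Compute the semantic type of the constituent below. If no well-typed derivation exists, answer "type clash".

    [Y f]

[Y f]: t and ⟨e,⟨e,e⟩⟩ cannot combine by function application — type clash.

type clash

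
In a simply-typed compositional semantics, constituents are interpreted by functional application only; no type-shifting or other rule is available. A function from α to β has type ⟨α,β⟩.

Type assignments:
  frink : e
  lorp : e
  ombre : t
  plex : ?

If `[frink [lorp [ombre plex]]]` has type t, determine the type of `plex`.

⟨t,⟨e,⟨e,t⟩⟩⟩

At [frink [lorp [ombre plex]]] (required: t): frink is e, which is not a function with range t; hence [lorp [ombre plex]] is the functor — type ⟨e,t⟩.
At [lorp [ombre plex]] (required: ⟨e,t⟩): lorp is e, which is not a function with range ⟨e,t⟩; hence [ombre plex] is the functor — type ⟨e,⟨e,t⟩⟩.
At [ombre plex] (required: ⟨e,⟨e,t⟩⟩): ombre is t, which is not a function with range ⟨e,⟨e,t⟩⟩; hence plex is the functor — type ⟨t,⟨e,⟨e,t⟩⟩⟩.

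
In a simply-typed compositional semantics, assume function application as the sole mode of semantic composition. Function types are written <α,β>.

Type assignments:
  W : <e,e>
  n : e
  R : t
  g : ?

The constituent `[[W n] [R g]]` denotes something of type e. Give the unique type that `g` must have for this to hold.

<t,<e,e>>

At [[W n] [R g]] (required: e): [W n] is e, which is not a function with range e; hence [R g] is the functor — type <e,e>.
At [R g] (required: <e,e>): R is t, which is not a function with range <e,e>; hence g is the functor — type <t,<e,e>>.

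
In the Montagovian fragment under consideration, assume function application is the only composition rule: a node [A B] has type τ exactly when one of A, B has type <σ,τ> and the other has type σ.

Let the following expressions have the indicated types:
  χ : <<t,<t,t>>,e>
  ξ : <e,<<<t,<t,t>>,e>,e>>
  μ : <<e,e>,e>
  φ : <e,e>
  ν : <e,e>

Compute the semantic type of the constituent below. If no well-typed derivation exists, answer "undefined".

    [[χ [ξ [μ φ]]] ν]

At [μ φ], μ : <<e,e>,e> takes φ : <e,e>, giving e.
At [ξ [μ φ]], ξ : <e,<<<t,<t,t>>,e>,e>> takes [μ φ] : e, giving <<<t,<t,t>>,e>,e>.
At [χ [ξ [μ φ]]], [ξ [μ φ]] : <<<t,<t,t>>,e>,e> takes χ : <<t,<t,t>>,e>, giving e.
At [[χ [ξ [μ φ]]] ν], ν : <e,e> takes [χ [ξ [μ φ]]] : e, giving e.

e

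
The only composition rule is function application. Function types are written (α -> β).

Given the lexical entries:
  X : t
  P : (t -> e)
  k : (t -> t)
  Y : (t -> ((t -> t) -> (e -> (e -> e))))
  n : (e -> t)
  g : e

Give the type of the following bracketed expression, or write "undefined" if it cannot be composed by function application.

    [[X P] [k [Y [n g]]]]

At [X P], P : (t -> e) takes X : t, giving e.
At [n g], n : (e -> t) takes g : e, giving t.
At [Y [n g]], Y : (t -> ((t -> t) -> (e -> (e -> e)))) takes [n g] : t, giving ((t -> t) -> (e -> (e -> e))).
At [k [Y [n g]]], [Y [n g]] : ((t -> t) -> (e -> (e -> e))) takes k : (t -> t), giving (e -> (e -> e)).
At [[X P] [k [Y [n g]]]], [k [Y [n g]]] : (e -> (e -> e)) takes [X P] : e, giving (e -> e).

(e -> e)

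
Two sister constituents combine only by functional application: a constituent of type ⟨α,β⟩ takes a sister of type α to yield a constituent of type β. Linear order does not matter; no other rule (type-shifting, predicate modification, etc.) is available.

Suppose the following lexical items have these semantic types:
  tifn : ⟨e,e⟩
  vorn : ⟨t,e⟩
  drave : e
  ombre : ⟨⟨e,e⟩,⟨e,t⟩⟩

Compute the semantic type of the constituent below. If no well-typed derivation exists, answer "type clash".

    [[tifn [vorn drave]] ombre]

type clash

[vorn drave]: ⟨t,e⟩ and e cannot combine by function application — type clash.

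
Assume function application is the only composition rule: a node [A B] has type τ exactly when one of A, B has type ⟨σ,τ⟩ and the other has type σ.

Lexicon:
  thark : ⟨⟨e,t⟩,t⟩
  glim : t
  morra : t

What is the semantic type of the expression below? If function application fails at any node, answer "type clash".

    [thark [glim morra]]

type clash

[glim morra]: t and t cannot combine by function application — type clash.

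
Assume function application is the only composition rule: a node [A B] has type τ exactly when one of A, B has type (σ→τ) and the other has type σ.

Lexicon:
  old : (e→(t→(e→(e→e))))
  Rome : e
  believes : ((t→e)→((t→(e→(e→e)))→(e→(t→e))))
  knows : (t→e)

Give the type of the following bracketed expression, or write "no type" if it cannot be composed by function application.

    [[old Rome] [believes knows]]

[old Rome]: functor old : (e→(t→(e→(e→e)))), argument Rome : e; result (t→(e→(e→e))).
[believes knows]: functor believes : ((t→e)→((t→(e→(e→e)))→(e→(t→e)))), argument knows : (t→e); result ((t→(e→(e→e)))→(e→(t→e))).
[[old Rome] [believes knows]]: functor [believes knows] : ((t→(e→(e→e)))→(e→(t→e))), argument [old Rome] : (t→(e→(e→e))); result (e→(t→e)).

(e→(t→e))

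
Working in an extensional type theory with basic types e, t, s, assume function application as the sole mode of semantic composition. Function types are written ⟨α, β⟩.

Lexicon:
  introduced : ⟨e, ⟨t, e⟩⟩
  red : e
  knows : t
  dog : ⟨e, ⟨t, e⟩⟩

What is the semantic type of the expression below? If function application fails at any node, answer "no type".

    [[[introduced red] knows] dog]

[introduced red]: introduced is ⟨e, ⟨t, e⟩⟩, red is e; result ⟨t, e⟩.
[[introduced red] knows]: [introduced red] is ⟨t, e⟩, knows is t; result e.
[[[introduced red] knows] dog]: dog is ⟨e, ⟨t, e⟩⟩, [[introduced red] knows] is e; result ⟨t, e⟩.

⟨t, e⟩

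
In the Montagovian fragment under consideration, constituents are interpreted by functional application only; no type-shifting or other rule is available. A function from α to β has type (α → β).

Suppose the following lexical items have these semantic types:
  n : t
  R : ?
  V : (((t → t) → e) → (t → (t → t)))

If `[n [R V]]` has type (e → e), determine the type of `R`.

((((t → t) → e) → (t → (t → t))) → (t → (e → e)))

For [n [R V]] to have type (e → e) with n of type t, [R V] must be the function: [R V] : (t → (e → e)).
For [R V] to have type (t → (e → e)) with V of type (((t → t) → e) → (t → (t → t))), R must be the function: R : ((((t → t) → e) → (t → (t → t))) → (t → (e → e))).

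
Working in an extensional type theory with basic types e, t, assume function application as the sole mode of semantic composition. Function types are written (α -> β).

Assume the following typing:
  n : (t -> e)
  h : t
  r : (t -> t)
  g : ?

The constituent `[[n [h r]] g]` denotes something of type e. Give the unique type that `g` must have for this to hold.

[[n [h r]] g] is required to be e. [n [h r]] : e cannot yield e as functor, so g : (e -> e).

(e -> e)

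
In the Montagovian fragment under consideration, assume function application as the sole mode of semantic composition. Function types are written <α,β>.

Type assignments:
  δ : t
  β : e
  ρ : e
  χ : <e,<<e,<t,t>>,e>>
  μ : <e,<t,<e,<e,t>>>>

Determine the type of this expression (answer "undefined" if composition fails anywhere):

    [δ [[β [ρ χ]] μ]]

[ρ χ]: χ is <e,<<e,<t,t>>,e>>, ρ is e; result <<e,<t,t>>,e>.
[β [ρ χ]]: e with <<e,<t,t>>,e> — neither is a function whose domain matches the other; composition fails here.

undefined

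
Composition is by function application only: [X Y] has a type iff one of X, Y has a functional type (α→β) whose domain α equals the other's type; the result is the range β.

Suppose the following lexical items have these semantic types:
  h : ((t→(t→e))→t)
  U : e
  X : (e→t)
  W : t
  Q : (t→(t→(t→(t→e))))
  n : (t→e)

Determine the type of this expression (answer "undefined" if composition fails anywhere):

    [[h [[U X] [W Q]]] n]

[U X]: (e→t) applied to e yields t.
[W Q]: (t→(t→(t→(t→e)))) applied to t yields (t→(t→(t→e))).
[[U X] [W Q]]: (t→(t→(t→e))) applied to t yields (t→(t→e)).
[h [[U X] [W Q]]]: ((t→(t→e))→t) applied to (t→(t→e)) yields t.
[[h [[U X] [W Q]]] n]: (t→e) applied to t yields e.

e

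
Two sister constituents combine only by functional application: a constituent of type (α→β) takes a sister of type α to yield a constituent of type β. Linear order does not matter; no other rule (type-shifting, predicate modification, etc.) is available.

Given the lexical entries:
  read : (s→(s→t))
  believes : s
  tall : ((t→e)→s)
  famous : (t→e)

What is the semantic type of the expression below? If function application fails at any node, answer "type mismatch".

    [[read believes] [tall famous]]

[read believes]: (s→(s→t)) applied to s yields (s→t).
[tall famous]: ((t→e)→s) applied to (t→e) yields s.
[[read believes] [tall famous]]: (s→t) applied to s yields t.

t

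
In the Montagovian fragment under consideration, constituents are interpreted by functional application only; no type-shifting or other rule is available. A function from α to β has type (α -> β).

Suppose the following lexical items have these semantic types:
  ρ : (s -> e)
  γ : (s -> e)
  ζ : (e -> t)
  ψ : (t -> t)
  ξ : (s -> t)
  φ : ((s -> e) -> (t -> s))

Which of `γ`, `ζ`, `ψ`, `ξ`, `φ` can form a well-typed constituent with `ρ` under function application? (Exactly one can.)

φ

γ : (s -> e) — no; ρ wants s, and γ wants s.
ζ : (e -> t) — no; ρ wants s, and ζ wants e.
ψ : (t -> t) — no; ρ wants s, and ψ wants t.
ξ : (s -> t) — no; ρ wants s, and ξ wants s.
φ — combines: φ : ((s -> e) -> (t -> s)) takes ρ : (s -> e) as argument, giving (t -> s).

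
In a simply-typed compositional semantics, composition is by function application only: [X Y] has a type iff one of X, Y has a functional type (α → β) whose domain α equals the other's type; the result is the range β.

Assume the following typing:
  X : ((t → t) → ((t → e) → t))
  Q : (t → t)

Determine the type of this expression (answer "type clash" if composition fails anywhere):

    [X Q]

((t → e) → t)

At [X Q], X : ((t → t) → ((t → e) → t)) takes Q : (t → t), giving ((t → e) → t).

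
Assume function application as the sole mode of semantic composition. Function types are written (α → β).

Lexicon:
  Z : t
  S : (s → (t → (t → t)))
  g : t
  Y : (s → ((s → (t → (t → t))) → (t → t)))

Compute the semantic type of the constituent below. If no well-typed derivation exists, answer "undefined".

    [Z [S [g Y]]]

[g Y]: t with (s → ((s → (t → (t → t))) → (t → t))) — neither is a function whose domain matches the other; composition fails here.

undefined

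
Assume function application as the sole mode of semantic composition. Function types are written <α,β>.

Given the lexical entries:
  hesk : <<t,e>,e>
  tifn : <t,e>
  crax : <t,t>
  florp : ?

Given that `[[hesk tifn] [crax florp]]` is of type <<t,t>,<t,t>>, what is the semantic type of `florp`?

<<t,t>,<e,<<t,t>,<t,t>>>>

For [[hesk tifn] [crax florp]] to have type <<t,t>,<t,t>> with [hesk tifn] of type e, [crax florp] must be the function: [crax florp] : <e,<<t,t>,<t,t>>>.
For [crax florp] to have type <e,<<t,t>,<t,t>>> with crax of type <t,t>, florp must be the function: florp : <<t,t>,<e,<<t,t>,<t,t>>>>.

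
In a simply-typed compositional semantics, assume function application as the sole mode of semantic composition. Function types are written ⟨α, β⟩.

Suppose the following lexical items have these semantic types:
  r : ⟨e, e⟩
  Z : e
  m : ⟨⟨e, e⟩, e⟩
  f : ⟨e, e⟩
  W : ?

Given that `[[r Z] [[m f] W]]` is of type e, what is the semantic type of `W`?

For [[r Z] [[m f] W]] to have type e with [r Z] of type e, [[m f] W] must be the function: [[m f] W] : ⟨e, e⟩.
For [[m f] W] to have type ⟨e, e⟩ with [m f] of type e, W must be the function: W : ⟨e, ⟨e, e⟩⟩.

⟨e, ⟨e, e⟩⟩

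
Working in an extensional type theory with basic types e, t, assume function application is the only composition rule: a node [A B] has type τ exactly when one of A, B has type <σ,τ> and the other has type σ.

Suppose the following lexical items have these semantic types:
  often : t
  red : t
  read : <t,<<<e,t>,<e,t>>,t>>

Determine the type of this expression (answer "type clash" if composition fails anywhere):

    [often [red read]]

[red read]: functor read : <t,<<<e,t>,<e,t>>,t>>, argument red : t; result <<<e,t>,<e,t>>,t>.
[often [red read]]: t and <<<e,t>,<e,t>>,t> cannot combine by function application — type clash.

type clash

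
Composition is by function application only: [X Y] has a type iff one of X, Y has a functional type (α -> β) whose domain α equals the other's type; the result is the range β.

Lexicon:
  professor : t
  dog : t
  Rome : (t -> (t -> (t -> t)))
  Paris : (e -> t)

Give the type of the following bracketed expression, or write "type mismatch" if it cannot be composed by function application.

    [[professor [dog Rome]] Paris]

[dog Rome] — Rome of type (t -> (t -> (t -> t))) combines with dog of type t: type (t -> (t -> t)).
[professor [dog Rome]] — [dog Rome] of type (t -> (t -> t)) combines with professor of type t: type (t -> t).
[[professor [dog Rome]] Paris]: (t -> t) with (e -> t) — neither is a function whose domain matches the other; composition fails here.

type mismatch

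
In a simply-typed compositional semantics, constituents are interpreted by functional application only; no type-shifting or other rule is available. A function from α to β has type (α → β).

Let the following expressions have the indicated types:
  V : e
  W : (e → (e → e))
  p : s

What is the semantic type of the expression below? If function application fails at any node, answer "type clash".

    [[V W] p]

[V W]: (e → (e → e)) applied to e yields (e → e).
[[V W] p]: (e → e) with s — neither is a function whose domain matches the other; composition fails here.

type clash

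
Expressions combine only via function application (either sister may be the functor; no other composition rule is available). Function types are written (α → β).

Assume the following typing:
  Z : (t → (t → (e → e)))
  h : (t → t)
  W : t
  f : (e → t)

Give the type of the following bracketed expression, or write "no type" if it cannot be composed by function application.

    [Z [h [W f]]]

no type

[W f]: t with (e → t) — neither is a function whose domain matches the other; composition fails here.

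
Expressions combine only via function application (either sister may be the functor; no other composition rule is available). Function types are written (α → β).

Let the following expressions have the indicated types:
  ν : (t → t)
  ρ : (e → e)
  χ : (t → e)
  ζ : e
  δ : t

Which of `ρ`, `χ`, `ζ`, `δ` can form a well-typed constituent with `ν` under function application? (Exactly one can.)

δ

ρ : (e → e) — neither side's domain matches the other.
χ : (t → e) — neither side's domain matches the other.
ζ : e — neither side's domain matches the other.
δ — combines: ν : (t → t) takes δ : t as argument, giving t.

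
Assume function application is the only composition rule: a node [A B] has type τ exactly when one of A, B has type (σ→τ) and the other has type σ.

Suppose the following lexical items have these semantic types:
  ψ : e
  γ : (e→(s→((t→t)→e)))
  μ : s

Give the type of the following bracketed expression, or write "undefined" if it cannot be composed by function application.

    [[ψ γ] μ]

((t→t)→e)

At [ψ γ], γ : (e→(s→((t→t)→e))) takes ψ : e, giving (s→((t→t)→e)).
At [[ψ γ] μ], [ψ γ] : (s→((t→t)→e)) takes μ : s, giving ((t→t)→e).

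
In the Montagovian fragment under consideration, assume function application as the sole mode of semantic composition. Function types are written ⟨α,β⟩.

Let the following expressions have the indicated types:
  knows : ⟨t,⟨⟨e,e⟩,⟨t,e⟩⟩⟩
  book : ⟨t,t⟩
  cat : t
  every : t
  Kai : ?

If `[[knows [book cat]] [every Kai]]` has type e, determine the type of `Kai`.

[[knows [book cat]] [every Kai]] is required to be e. [knows [book cat]] : ⟨⟨e,e⟩,⟨t,e⟩⟩ cannot yield e as functor, so [every Kai] : ⟨⟨⟨e,e⟩,⟨t,e⟩⟩,e⟩.
[every Kai] is required to be ⟨⟨⟨e,e⟩,⟨t,e⟩⟩,e⟩. every : t cannot yield ⟨⟨⟨e,e⟩,⟨t,e⟩⟩,e⟩ as functor, so Kai : ⟨t,⟨⟨⟨e,e⟩,⟨t,e⟩⟩,e⟩⟩.

⟨t,⟨⟨⟨e,e⟩,⟨t,e⟩⟩,e⟩⟩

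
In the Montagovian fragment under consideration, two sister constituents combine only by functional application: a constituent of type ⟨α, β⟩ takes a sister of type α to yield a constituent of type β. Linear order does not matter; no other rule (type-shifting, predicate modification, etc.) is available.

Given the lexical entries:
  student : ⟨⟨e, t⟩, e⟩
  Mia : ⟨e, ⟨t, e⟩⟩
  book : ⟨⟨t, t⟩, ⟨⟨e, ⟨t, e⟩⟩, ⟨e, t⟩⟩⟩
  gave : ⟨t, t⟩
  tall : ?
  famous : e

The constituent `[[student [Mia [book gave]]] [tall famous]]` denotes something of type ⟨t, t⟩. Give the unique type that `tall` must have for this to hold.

⟨e, ⟨e, ⟨t, t⟩⟩⟩

[[student [Mia [book gave]]] [tall famous]] is required to be ⟨t, t⟩. [student [Mia [book gave]]] : e cannot yield ⟨t, t⟩ as functor, so [tall famous] : ⟨e, ⟨t, t⟩⟩.
[tall famous] is required to be ⟨e, ⟨t, t⟩⟩. famous : e cannot yield ⟨e, ⟨t, t⟩⟩ as functor, so tall : ⟨e, ⟨e, ⟨t, t⟩⟩⟩.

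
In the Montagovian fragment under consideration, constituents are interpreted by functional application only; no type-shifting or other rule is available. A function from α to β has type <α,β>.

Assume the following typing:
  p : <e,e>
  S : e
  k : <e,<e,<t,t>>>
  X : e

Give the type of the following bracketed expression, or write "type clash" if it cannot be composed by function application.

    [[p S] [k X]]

<t,t>

At [p S], p : <e,e> takes S : e, giving e.
At [k X], k : <e,<e,<t,t>>> takes X : e, giving <e,<t,t>>.
At [[p S] [k X]], [k X] : <e,<t,t>> takes [p S] : e, giving <t,t>.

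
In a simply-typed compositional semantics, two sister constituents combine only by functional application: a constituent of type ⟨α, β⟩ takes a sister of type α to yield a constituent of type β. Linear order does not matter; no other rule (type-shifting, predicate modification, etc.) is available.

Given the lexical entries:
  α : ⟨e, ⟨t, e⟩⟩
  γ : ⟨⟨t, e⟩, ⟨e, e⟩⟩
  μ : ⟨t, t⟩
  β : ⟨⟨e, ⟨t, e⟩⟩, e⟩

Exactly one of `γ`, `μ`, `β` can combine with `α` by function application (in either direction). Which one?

β

γ : ⟨⟨t, e⟩, ⟨e, e⟩⟩ — no; α wants e, and γ wants ⟨t, e⟩.
μ : ⟨t, t⟩ — no; α wants e, and μ wants t.
β — combines: β : ⟨⟨e, ⟨t, e⟩⟩, e⟩ takes α : ⟨e, ⟨t, e⟩⟩ as argument, giving e.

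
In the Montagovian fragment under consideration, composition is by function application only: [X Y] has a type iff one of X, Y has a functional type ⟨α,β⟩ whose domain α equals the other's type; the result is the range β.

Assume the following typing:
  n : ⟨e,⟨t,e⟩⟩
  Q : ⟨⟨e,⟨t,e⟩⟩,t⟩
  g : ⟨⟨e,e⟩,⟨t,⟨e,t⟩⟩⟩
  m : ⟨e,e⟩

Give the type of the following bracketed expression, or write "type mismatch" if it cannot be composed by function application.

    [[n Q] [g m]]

[n Q]: ⟨⟨e,⟨t,e⟩⟩,t⟩ applied to ⟨e,⟨t,e⟩⟩ yields t.
[g m]: ⟨⟨e,e⟩,⟨t,⟨e,t⟩⟩⟩ applied to ⟨e,e⟩ yields ⟨t,⟨e,t⟩⟩.
[[n Q] [g m]]: ⟨t,⟨e,t⟩⟩ applied to t yields ⟨e,t⟩.

⟨e,t⟩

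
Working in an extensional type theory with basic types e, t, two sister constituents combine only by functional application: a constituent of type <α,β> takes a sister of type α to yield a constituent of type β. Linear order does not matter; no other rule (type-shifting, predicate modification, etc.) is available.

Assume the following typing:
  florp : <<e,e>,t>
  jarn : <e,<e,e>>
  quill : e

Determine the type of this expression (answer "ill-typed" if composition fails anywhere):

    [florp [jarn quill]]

[jarn quill]: jarn is <e,<e,e>>, quill is e; result <e,e>.
[florp [jarn quill]]: florp is <<e,e>,t>, [jarn quill] is <e,e>; result t.

t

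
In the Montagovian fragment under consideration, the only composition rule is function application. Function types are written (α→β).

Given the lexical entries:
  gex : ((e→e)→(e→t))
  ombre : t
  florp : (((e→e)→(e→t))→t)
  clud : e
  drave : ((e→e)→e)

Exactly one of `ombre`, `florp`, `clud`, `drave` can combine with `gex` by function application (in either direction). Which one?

florp

ombre : t — no; gex wants (e→e), and ombre wants nothing (atomic).
florp — combines: florp : (((e→e)→(e→t))→t) takes gex : ((e→e)→(e→t)) as argument, giving t.
clud : e — no; gex wants (e→e), and clud wants nothing (atomic).
drave : ((e→e)→e) — no; gex wants (e→e), and drave wants (e→e).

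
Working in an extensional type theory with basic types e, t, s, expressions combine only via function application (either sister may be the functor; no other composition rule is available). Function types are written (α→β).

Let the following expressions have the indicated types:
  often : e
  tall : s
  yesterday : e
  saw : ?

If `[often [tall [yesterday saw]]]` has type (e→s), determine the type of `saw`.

(e→(s→(e→(e→s))))

For [often [tall [yesterday saw]]] to have type (e→s) with often of type e, [tall [yesterday saw]] must be the function: [tall [yesterday saw]] : (e→(e→s)).
For [tall [yesterday saw]] to have type (e→(e→s)) with tall of type s, [yesterday saw] must be the function: [yesterday saw] : (s→(e→(e→s))).
For [yesterday saw] to have type (s→(e→(e→s))) with yesterday of type e, saw must be the function: saw : (e→(s→(e→(e→s)))).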